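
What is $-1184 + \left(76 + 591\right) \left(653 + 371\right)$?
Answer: $681824$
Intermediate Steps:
$-1184 + \left(76 + 591\right) \left(653 + 371\right) = -1184 + 667 \cdot 1024 = -1184 + 683008 = 681824$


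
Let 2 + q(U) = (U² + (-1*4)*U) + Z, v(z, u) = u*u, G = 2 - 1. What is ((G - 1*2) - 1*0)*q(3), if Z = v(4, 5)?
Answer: -20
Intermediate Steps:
G = 1
v(z, u) = u²
Z = 25 (Z = 5² = 25)
q(U) = 23 + U² - 4*U (q(U) = -2 + ((U² + (-1*4)*U) + 25) = -2 + ((U² - 4*U) + 25) = -2 + (25 + U² - 4*U) = 23 + U² - 4*U)
((G - 1*2) - 1*0)*q(3) = ((1 - 1*2) - 1*0)*(23 + 3² - 4*3) = ((1 - 2) + 0)*(23 + 9 - 12) = (-1 + 0)*20 = -1*20 = -20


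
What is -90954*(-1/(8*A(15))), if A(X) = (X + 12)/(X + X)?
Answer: 25265/2 ≈ 12633.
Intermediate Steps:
A(X) = (12 + X)/(2*X) (A(X) = (12 + X)/((2*X)) = (12 + X)*(1/(2*X)) = (12 + X)/(2*X))
-90954*(-1/(8*A(15))) = -90954*(-15/(4*(12 + 15))) = -90954/(((½)*(1/15)*27)*(-8)) = -90954/((9/10)*(-8)) = -90954/(-36/5) = -90954*(-5/36) = 25265/2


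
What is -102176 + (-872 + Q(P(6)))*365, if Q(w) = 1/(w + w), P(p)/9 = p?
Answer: -45408883/108 ≈ -4.2045e+5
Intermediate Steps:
P(p) = 9*p
Q(w) = 1/(2*w)
-102176 + (-872 + Q(P(6)))*365 = -102176 + (-872 + 1/(2*((9*6))))*365 = -102176 + (-872 + (½)/54)*365 = -102176 + (-872 + (½)*(1/54))*365 = -102176 + (-872 + 1/108)*365 = -102176 - 94175/108*365 = -102176 - 34373875/108 = -45408883/108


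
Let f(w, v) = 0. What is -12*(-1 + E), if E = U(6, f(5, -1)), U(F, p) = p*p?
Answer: 12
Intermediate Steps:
U(F, p) = p²
E = 0 (E = 0² = 0)
-12*(-1 + E) = -12*(-1 + 0) = -12*(-1) = 12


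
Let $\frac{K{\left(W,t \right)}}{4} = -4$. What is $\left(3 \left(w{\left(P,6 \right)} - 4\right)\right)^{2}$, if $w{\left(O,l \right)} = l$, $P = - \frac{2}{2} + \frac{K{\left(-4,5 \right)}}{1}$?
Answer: $36$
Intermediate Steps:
$K{\left(W,t \right)} = -16$ ($K{\left(W,t \right)} = 4 \left(-4\right) = -16$)
$P = -17$ ($P = - \frac{2}{2} - \frac{16}{1} = \left(-2\right) \frac{1}{2} - 16 = -1 - 16 = -17$)
$\left(3 \left(w{\left(P,6 \right)} - 4\right)\right)^{2} = \left(3 \left(6 - 4\right)\right)^{2} = \left(3 \cdot 2\right)^{2} = 6^{2} = 36$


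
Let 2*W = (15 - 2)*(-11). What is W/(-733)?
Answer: 143/1466 ≈ 0.097544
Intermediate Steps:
W = -143/2 (W = ((15 - 2)*(-11))/2 = (13*(-11))/2 = (1/2)*(-143) = -143/2 ≈ -71.500)
W/(-733) = -143/2/(-733) = -143/2*(-1/733) = 143/1466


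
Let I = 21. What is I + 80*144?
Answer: 11541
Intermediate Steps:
I + 80*144 = 21 + 80*144 = 21 + 11520 = 11541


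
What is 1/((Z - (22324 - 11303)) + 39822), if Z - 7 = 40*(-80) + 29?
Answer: 1/25637 ≈ 3.9006e-5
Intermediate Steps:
Z = -3164 (Z = 7 + (40*(-80) + 29) = 7 + (-3200 + 29) = 7 - 3171 = -3164)
1/((Z - (22324 - 11303)) + 39822) = 1/((-3164 - (22324 - 11303)) + 39822) = 1/((-3164 - 1*11021) + 39822) = 1/((-3164 - 11021) + 39822) = 1/(-14185 + 39822) = 1/25637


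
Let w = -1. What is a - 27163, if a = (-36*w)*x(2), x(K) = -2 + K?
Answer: -27163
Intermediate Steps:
a = 0 (a = (-36*(-1))*(-2 + 2) = 36*0 = 0)
a - 27163 = 0 - 27163 = -27163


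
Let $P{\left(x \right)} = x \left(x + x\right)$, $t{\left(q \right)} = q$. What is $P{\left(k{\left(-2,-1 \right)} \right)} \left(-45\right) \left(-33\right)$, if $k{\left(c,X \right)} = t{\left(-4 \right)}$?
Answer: $47520$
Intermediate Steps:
$k{\left(c,X \right)} = -4$
$P{\left(x \right)} = 2 x^{2}$ ($P{\left(x \right)} = x 2 x = 2 x^{2}$)
$P{\left(k{\left(-2,-1 \right)} \right)} \left(-45\right) \left(-33\right) = 2 \left(-4\right)^{2} \left(-45\right) \left(-33\right) = 2 \cdot 16 \left(-45\right) \left(-33\right) = 32 \left(-45\right) \left(-33\right) = \left(-1440\right) \left(-33\right) = 47520$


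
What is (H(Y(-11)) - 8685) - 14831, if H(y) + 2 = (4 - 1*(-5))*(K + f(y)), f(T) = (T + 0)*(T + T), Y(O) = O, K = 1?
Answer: -21331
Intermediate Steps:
f(T) = 2*T**2 (f(T) = T*(2*T) = 2*T**2)
H(y) = 7 + 18*y**2 (H(y) = -2 + (4 - 1*(-5))*(1 + 2*y**2) = -2 + (4 + 5)*(1 + 2*y**2) = -2 + 9*(1 + 2*y**2) = -2 + (9 + 18*y**2) = 7 + 18*y**2)
(H(Y(-11)) - 8685) - 14831 = ((7 + 18*(-11)**2) - 8685) - 14831 = ((7 + 18*121) - 8685) - 14831 = ((7 + 2178) - 8685) - 14831 = (2185 - 8685) - 14831 = -6500 - 14831 = -21331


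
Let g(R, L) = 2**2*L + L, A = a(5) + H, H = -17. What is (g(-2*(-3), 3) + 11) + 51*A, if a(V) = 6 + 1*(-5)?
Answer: -790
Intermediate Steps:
a(V) = 1 (a(V) = 6 - 5 = 1)
A = -16 (A = 1 - 17 = -16)
g(R, L) = 5*L (g(R, L) = 4*L + L = 5*L)
(g(-2*(-3), 3) + 11) + 51*A = (5*3 + 11) + 51*(-16) = (15 + 11) - 816 = 26 - 816 = -790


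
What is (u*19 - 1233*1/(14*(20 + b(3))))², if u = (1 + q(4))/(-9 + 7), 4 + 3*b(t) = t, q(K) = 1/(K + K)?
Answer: 10043046225/43665664 ≈ 230.00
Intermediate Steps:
q(K) = 1/(2*K)
b(t) = -4/3 + t/3
u = -9/16 (u = (1 + (½)/4)/(-9 + 7) = (1 + (½)*(¼))/(-2) = (1 + ⅛)*(-½) = (9/8)*(-½) = -9/16 ≈ -0.56250)
(u*19 - 1233*1/(14*(20 + b(3))))² = (-9/16*19 - 1233*1/(14*(20 + (-4/3 + (⅓)*3))))² = (-171/16 - 1233*1/(14*(20 + (-4/3 + 1))))² = (-171/16 - 1233*1/(14*(20 - ⅓)))² = (-171/16 - 1233/(14*(59/3)))² = (-171/16 - 1233/826/3)² = (-171/16 - 1233*3/826)² = (-171/16 - 3699/826)² = (-100215/6608)² = 10043046225/43665664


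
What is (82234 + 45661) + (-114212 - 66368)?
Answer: -52685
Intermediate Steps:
(82234 + 45661) + (-114212 - 66368) = 127895 - 180580 = -52685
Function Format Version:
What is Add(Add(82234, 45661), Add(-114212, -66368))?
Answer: -52685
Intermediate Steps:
Add(Add(82234, 45661), Add(-114212, -66368)) = Add(127895, -180580) = -52685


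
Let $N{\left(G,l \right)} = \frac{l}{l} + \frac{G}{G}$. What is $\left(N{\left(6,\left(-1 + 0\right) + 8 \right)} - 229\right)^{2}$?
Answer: $51529$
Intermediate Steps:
$N{\left(G,l \right)} = 2$ ($N{\left(G,l \right)} = 1 + 1 = 2$)
$\left(N{\left(6,\left(-1 + 0\right) + 8 \right)} - 229\right)^{2} = \left(2 - 229\right)^{2} = \left(-227\right)^{2} = 51529$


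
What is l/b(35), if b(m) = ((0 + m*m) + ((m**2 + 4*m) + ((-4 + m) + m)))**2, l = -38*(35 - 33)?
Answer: -19/1763584 ≈ -1.0774e-5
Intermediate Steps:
l = -76 (l = -38*2 = -76)
b(m) = (-4 + 2*m**2 + 6*m)**2 (b(m) = ((0 + m**2) + ((m**2 + 4*m) + (-4 + 2*m)))**2 = (m**2 + (-4 + m**2 + 6*m))**2 = (-4 + 2*m**2 + 6*m)**2)
l/b(35) = -76*1/(4*(-2 + 35**2 + 3*35)**2) = -76*1/(4*(-2 + 1225 + 105)**2) = -76/(4*1328**2) = -76/(4*1763584) = -76/7054336 = -76*1/7054336 = -19/1763584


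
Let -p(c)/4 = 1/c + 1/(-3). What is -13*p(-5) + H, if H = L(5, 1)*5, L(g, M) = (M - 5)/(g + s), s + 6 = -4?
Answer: -356/15 ≈ -23.733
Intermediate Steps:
s = -10 (s = -6 - 4 = -10)
p(c) = 4/3 - 4/c (p(c) = -4*(1/c + 1/(-3)) = -4*(1/c + 1*(-⅓)) = -4*(1/c - ⅓) = -4*(-⅓ + 1/c) = 4/3 - 4/c)
L(g, M) = (-5 + M)/(-10 + g) (L(g, M) = (M - 5)/(g - 10) = (-5 + M)/(-10 + g))
H = 4 (H = ((-5 + 1)/(-10 + 5))*5 = (-4/(-5))*5 = -⅕*(-4)*5 = (⅘)*5 = 4)
-13*p(-5) + H = -13*(4/3 - 4/(-5)) + 4 = -13*(4/3 - 4*(-⅕)) + 4 = -13*(4/3 + ⅘) + 4 = -13*32/15 + 4 = -416/15 + 4 = -356/15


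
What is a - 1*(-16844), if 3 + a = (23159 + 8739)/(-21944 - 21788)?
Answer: 368229357/21866 ≈ 16840.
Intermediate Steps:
a = -81547/21866 (a = -3 + (23159 + 8739)/(-21944 - 21788) = -3 + 31898/(-43732) = -3 + 31898*(-1/43732) = -3 - 15949/21866 = -81547/21866 ≈ -3.7294)
a - 1*(-16844) = -81547/21866 - 1*(-16844) = -81547/21866 + 16844 = 368229357/21866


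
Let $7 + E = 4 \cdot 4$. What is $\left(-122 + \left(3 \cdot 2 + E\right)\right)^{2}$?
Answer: $11449$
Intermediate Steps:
$E = 9$ ($E = -7 + 4 \cdot 4 = -7 + 16 = 9$)
$\left(-122 + \left(3 \cdot 2 + E\right)\right)^{2} = \left(-122 + \left(3 \cdot 2 + 9\right)\right)^{2} = \left(-122 + \left(6 + 9\right)\right)^{2} = \left(-122 + 15\right)^{2} = \left(-107\right)^{2} = 11449$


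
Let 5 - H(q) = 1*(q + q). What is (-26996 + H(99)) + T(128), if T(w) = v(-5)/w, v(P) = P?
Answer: -3480197/128 ≈ -27189.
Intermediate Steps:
H(q) = 5 - 2*q (H(q) = 5 - (q + q) = 5 - 2*q)
T(w) = -5/w
(-26996 + H(99)) + T(128) = (-26996 + (5 - 2*99)) - 5/128 = (-26996 + (5 - 198)) - 5*1/128 = (-26996 - 193) - 5/128 = -27189 - 5/128 = -3480197/128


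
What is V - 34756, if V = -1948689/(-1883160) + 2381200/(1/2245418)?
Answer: 1118762194564255081/209240 ≈ 5.3468e+12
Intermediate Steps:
V = 1118762201836600521/209240 (V = -1948689*(-1/1883160) + 2381200/(1/2245418) = 216521/209240 + 2381200*2245418 = 216521/209240 + 5346789341600 = 1118762201836600521/209240 ≈ 5.3468e+12)
V - 34756 = 1118762201836600521/209240 - 34756 = 1118762194564255081/209240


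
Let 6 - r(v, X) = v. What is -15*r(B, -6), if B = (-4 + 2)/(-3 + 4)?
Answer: -120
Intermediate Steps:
B = -2 (B = -2/1 = -2*1 = -2)
r(v, X) = 6 - v
-15*r(B, -6) = -15*(6 - 1*(-2)) = -15*(6 + 2) = -15*8 = -120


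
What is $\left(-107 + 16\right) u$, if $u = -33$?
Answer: $3003$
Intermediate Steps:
$\left(-107 + 16\right) u = \left(-107 + 16\right) \left(-33\right) = \left(-91\right) \left(-33\right) = 3003$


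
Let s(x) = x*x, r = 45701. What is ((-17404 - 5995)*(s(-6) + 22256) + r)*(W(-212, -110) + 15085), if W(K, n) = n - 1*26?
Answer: -7796872299843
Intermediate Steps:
s(x) = x²
W(K, n) = -26 + n (W(K, n) = n - 26 = -26 + n)
((-17404 - 5995)*(s(-6) + 22256) + r)*(W(-212, -110) + 15085) = ((-17404 - 5995)*((-6)² + 22256) + 45701)*((-26 - 110) + 15085) = (-23399*(36 + 22256) + 45701)*(-136 + 15085) = (-23399*22292 + 45701)*14949 = (-521610508 + 45701)*14949 = -521564807*14949 = -7796872299843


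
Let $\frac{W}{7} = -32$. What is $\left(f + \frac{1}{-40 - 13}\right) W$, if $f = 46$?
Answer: $- \frac{545888}{53} \approx -10300.0$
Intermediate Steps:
$W = -224$ ($W = 7 \left(-32\right) = -224$)
$\left(f + \frac{1}{-40 - 13}\right) W = \left(46 + \frac{1}{-40 - 13}\right) \left(-224\right) = \left(46 + \frac{1}{-53}\right) \left(-224\right) = \left(46 - \frac{1}{53}\right) \left(-224\right) = \frac{2437}{53} \left(-224\right) = - \frac{545888}{53}$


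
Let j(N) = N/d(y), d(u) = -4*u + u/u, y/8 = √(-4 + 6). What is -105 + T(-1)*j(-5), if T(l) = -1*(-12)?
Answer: -214875/2047 + 1920*√2/2047 ≈ -103.64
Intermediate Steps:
y = 8*√2 (y = 8*√(-4 + 6) = 8*√2 ≈ 11.314)
d(u) = 1 - 4*u (d(u) = -4*u + 1 = 1 - 4*u)
T(l) = 12
j(N) = N/(1 - 32*√2)
-105 + T(-1)*j(-5) = -105 + 12*(-1/2047*(-5) - 32/2047*(-5)*√2) = -105 + 12*(5/2047 + 160*√2/2047) = -105 + (60/2047 + 1920*√2/2047) = -214875/2047 + 1920*√2/2047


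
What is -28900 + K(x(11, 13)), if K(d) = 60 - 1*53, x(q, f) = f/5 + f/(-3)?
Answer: -28893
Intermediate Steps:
x(q, f) = -2*f/15 (x(q, f) = f*(1/5) + f*(-1/3) = f/5 - f/3 = -2*f/15)
K(d) = 7 (K(d) = 60 - 53 = 7)
-28900 + K(x(11, 13)) = -28900 + 7 = -28893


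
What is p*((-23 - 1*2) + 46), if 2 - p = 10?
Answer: -168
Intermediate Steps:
p = -8 (p = 2 - 1*10 = 2 - 10 = -8)
p*((-23 - 1*2) + 46) = -8*((-23 - 1*2) + 46) = -8*((-23 - 2) + 46) = -8*(-25 + 46) = -8*21 = -168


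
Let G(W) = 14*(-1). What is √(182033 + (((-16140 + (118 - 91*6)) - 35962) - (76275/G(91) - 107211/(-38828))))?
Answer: √2492263982810189/135898 ≈ 367.35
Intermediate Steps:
G(W) = -14
√(182033 + (((-16140 + (118 - 91*6)) - 35962) - (76275/G(91) - 107211/(-38828)))) = √(182033 + (((-16140 + (118 - 91*6)) - 35962) - (76275/(-14) - 107211/(-38828)))) = √(182033 + (((-16140 + (118 - 546)) - 35962) - (76275*(-1/14) - 107211*(-1/38828)))) = √(182033 + (((-16140 - 428) - 35962) - (-76275/14 + 107211/38828))) = √(182033 + ((-16568 - 35962) - 1*(-1480052373/271796))) = √(182033 + (-52530 + 1480052373/271796)) = √(182033 - 12797391507/271796) = √(36678449761/271796) = √2492263982810189/135898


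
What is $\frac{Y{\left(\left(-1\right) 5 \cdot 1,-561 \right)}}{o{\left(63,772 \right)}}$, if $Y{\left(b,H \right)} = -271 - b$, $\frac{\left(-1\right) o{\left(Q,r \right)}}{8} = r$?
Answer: $\frac{133}{3088} \approx 0.04307$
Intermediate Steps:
$o{\left(Q,r \right)} = - 8 r$
$\frac{Y{\left(\left(-1\right) 5 \cdot 1,-561 \right)}}{o{\left(63,772 \right)}} = \frac{-271 - \left(-1\right) 5 \cdot 1}{\left(-8\right) 772} = \frac{-271 - \left(-5\right) 1}{-6176} = \left(-271 - -5\right) \left(- \frac{1}{6176}\right) = \left(-271 + 5\right) \left(- \frac{1}{6176}\right) = \left(-266\right) \left(- \frac{1}{6176}\right) = \frac{133}{3088}$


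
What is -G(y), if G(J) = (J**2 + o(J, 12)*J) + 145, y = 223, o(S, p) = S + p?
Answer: -102279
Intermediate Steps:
G(J) = 145 + J**2 + J*(12 + J) (G(J) = (J**2 + (J + 12)*J) + 145 = (J**2 + (12 + J)*J) + 145 = (J**2 + J*(12 + J)) + 145 = 145 + J**2 + J*(12 + J))
-G(y) = -(145 + 223**2 + 223*(12 + 223)) = -(145 + 49729 + 223*235) = -(145 + 49729 + 52405) = -1*102279 = -102279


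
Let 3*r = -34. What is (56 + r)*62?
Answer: 8308/3 ≈ 2769.3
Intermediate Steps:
r = -34/3 (r = (1/3)*(-34) = -34/3 ≈ -11.333)
(56 + r)*62 = (56 - 34/3)*62 = (134/3)*62 = 8308/3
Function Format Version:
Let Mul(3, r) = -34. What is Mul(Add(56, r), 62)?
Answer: Rational(8308, 3) ≈ 2769.3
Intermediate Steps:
r = Rational(-34, 3) (r = Mul(Rational(1, 3), -34) = Rational(-34, 3) ≈ -11.333)
Mul(Add(56, r), 62) = Mul(Add(56, Rational(-34, 3)), 62) = Mul(Rational(134, 3), 62) = Rational(8308, 3)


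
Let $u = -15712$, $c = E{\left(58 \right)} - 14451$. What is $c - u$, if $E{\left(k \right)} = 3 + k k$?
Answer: $4628$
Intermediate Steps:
$E{\left(k \right)} = 3 + k^{2}$
$c = -11084$ ($c = \left(3 + 58^{2}\right) - 14451 = \left(3 + 3364\right) - 14451 = 3367 - 14451 = -11084$)
$c - u = -11084 - -15712 = -11084 + 15712 = 4628$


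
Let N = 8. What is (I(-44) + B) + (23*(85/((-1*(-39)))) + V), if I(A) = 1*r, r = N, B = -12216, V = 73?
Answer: -471310/39 ≈ -12085.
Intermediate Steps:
r = 8
I(A) = 8 (I(A) = 1*8 = 8)
(I(-44) + B) + (23*(85/((-1*(-39)))) + V) = (8 - 12216) + (23*(85/((-1*(-39)))) + 73) = -12208 + (23*(85/39) + 73) = -12208 + (1955/39 + 73) = -12208 + 4802/39 = -471310/39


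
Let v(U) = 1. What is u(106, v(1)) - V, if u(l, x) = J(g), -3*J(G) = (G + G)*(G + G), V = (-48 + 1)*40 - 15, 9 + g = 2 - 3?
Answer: 5285/3 ≈ 1761.7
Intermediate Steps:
g = -10 (g = -9 + (2 - 3) = -9 - 1 = -10)
V = -1895 (V = -47*40 - 15 = -1880 - 15 = -1895)
J(G) = -4*G**2/3 (J(G) = -(G + G)*(G + G)/3 = -2*G*2*G/3 = -4*G**2/3)
u(l, x) = -400/3 (u(l, x) = -4/3*(-10)**2 = -4/3*100 = -400/3)
u(106, v(1)) - V = -400/3 - 1*(-1895) = -400/3 + 1895 = 5285/3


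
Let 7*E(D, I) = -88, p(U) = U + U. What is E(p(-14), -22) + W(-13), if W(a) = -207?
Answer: -1537/7 ≈ -219.57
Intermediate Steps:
p(U) = 2*U
E(D, I) = -88/7 (E(D, I) = (⅐)*(-88) = -88/7)
E(p(-14), -22) + W(-13) = -88/7 - 207 = -1537/7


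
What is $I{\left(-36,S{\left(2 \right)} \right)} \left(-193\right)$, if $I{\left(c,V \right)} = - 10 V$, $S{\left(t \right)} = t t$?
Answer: $7720$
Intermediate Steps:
$S{\left(t \right)} = t^{2}$
$I{\left(-36,S{\left(2 \right)} \right)} \left(-193\right) = - 10 \cdot 2^{2} \left(-193\right) = \left(-10\right) 4 \left(-193\right) = \left(-40\right) \left(-193\right) = 7720$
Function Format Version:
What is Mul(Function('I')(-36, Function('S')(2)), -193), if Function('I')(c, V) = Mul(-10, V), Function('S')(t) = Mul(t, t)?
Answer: 7720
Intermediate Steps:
Function('S')(t) = Pow(t, 2)
Mul(Function('I')(-36, Function('S')(2)), -193) = Mul(Mul(-10, Pow(2, 2)), -193) = Mul(Mul(-10, 4), -193) = Mul(-40, -193) = 7720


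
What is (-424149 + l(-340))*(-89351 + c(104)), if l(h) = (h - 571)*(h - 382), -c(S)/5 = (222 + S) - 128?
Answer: -21103025213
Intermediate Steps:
c(S) = -470 - 5*S (c(S) = -5*((222 + S) - 128) = -5*(94 + S) = -470 - 5*S)
l(h) = (-571 + h)*(-382 + h)
(-424149 + l(-340))*(-89351 + c(104)) = (-424149 + (218122 + (-340)² - 953*(-340)))*(-89351 + (-470 - 5*104)) = (-424149 + (218122 + 115600 + 324020))*(-89351 + (-470 - 520)) = (-424149 + 657742)*(-89351 - 990) = 233593*(-90341) = -21103025213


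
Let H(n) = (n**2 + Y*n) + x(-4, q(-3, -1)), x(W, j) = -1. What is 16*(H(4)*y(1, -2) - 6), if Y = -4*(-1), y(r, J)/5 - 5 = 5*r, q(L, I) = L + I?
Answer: 24704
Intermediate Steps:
q(L, I) = I + L
y(r, J) = 25 + 25*r (y(r, J) = 25 + 5*(5*r) = 25 + 25*r)
Y = 4
H(n) = -1 + n**2 + 4*n (H(n) = (n**2 + 4*n) - 1 = -1 + n**2 + 4*n)
16*(H(4)*y(1, -2) - 6) = 16*((-1 + 4**2 + 4*4)*(25 + 25*1) - 6) = 16*((-1 + 16 + 16)*(25 + 25) - 6) = 16*(31*50 - 6) = 16*(1550 - 6) = 16*1544 = 24704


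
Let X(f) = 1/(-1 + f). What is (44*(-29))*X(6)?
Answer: -1276/5 ≈ -255.20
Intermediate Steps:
(44*(-29))*X(6) = (44*(-29))/(-1 + 6) = -1276/5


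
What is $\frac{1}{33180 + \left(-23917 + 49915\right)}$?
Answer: $\frac{1}{59178} \approx 1.6898 \cdot 10^{-5}$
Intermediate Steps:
$\frac{1}{33180 + \left(-23917 + 49915\right)} = \frac{1}{33180 + 25998} = \frac{1}{59178}$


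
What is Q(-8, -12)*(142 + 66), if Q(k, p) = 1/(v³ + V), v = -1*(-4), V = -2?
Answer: 104/31 ≈ 3.3548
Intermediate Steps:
v = 4
Q(k, p) = 1/62 (Q(k, p) = 1/(4³ - 2) = 1/(64 - 2) = 1/62)
Q(-8, -12)*(142 + 66) = (142 + 66)/62 = (1/62)*208 = 104/31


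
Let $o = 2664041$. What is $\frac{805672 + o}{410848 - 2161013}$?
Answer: $- \frac{3469713}{1750165} \approx -1.9825$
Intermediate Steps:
$\frac{805672 + o}{410848 - 2161013} = \frac{805672 + 2664041}{410848 - 2161013} = \frac{3469713}{-1750165} = 3469713 \left(- \frac{1}{1750165}\right) = - \frac{3469713}{1750165}$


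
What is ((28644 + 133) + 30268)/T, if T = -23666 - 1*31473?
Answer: -8435/7877 ≈ -1.0708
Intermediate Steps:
T = -55139 (T = -23666 - 31473 = -55139)
((28644 + 133) + 30268)/T = ((28644 + 133) + 30268)/(-55139) = (28777 + 30268)*(-1/55139) = 59045*(-1/55139) = -8435/7877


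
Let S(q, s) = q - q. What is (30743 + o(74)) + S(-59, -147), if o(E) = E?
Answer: 30817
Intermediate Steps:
S(q, s) = 0
(30743 + o(74)) + S(-59, -147) = (30743 + 74) + 0 = 30817 + 0 = 30817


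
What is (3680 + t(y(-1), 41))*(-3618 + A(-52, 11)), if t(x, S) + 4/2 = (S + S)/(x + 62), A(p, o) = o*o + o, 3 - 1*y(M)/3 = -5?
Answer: -551467770/43 ≈ -1.2825e+7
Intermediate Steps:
y(M) = 24 (y(M) = 9 - 3*(-5) = 9 + 15 = 24)
A(p, o) = o + o**2 (A(p, o) = o**2 + o = o + o**2)
t(x, S) = -2 + 2*S/(62 + x) (t(x, S) = -2 + (S + S)/(x + 62) = -2 + (2*S)/(62 + x) = -2 + 2*S/(62 + x))
(3680 + t(y(-1), 41))*(-3618 + A(-52, 11)) = (3680 + 2*(-62 + 41 - 1*24)/(62 + 24))*(-3618 + 11*(1 + 11)) = (3680 + 2*(-62 + 41 - 24)/86)*(-3618 + 11*12) = (3680 + 2*(1/86)*(-45))*(-3618 + 132) = (3680 - 45/43)*(-3486) = (158195/43)*(-3486) = -551467770/43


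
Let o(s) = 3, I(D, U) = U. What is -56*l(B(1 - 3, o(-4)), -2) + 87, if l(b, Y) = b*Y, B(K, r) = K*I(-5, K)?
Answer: 535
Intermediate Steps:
B(K, r) = K**2 (B(K, r) = K*K = K**2)
l(b, Y) = Y*b
-56*l(B(1 - 3, o(-4)), -2) + 87 = -(-112)*(1 - 3)**2 + 87 = -(-112)*(-2)**2 + 87 = -(-112)*4 + 87 = -56*(-8) + 87 = 448 + 87 = 535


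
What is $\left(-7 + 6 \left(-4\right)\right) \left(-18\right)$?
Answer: $558$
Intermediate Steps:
$\left(-7 + 6 \left(-4\right)\right) \left(-18\right) = \left(-7 - 24\right) \left(-18\right) = \left(-31\right) \left(-18\right) = 558$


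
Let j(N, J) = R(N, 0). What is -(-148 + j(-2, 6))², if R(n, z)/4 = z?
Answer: -21904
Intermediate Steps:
R(n, z) = 4*z
j(N, J) = 0 (j(N, J) = 4*0 = 0)
-(-148 + j(-2, 6))² = -(-148 + 0)² = -1*(-148)² = -1*21904 = -21904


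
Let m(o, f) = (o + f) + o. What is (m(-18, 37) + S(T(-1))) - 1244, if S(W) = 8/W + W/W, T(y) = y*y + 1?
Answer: -1238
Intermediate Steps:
m(o, f) = f + 2*o (m(o, f) = (f + o) + o = f + 2*o)
T(y) = 1 + y² (T(y) = y² + 1 = 1 + y²)
S(W) = 1 + 8/W (S(W) = 8/W + 1 = 1 + 8/W)
(m(-18, 37) + S(T(-1))) - 1244 = ((37 + 2*(-18)) + (8 + (1 + (-1)²))/(1 + (-1)²)) - 1244 = ((37 - 36) + (8 + (1 + 1))/(1 + 1)) - 1244 = (1 + (8 + 2)/2) - 1244 = (1 + (½)*10) - 1244 = (1 + 5) - 1244 = 6 - 1244 = -1238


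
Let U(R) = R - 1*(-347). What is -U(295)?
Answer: -642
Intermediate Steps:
U(R) = 347 + R (U(R) = R + 347 = 347 + R)
-U(295) = -(347 + 295) = -1*642 = -642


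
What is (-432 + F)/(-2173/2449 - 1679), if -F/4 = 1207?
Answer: 3220435/1028511 ≈ 3.1312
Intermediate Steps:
F = -4828 (F = -4*1207 = -4828)
(-432 + F)/(-2173/2449 - 1679) = (-432 - 4828)/(-2173/2449 - 1679) = -5260/(-2173*1/2449 - 1679) = -5260/(-2173/2449 - 1679) = -5260/(-4114044/2449) = -5260*(-2449/4114044) = 3220435/1028511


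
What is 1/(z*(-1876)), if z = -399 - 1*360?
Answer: 1/1423884 ≈ 7.0230e-7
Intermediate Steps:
z = -759 (z = -399 - 360 = -759)
1/(z*(-1876)) = 1/(-759*(-1876)) = 1/1423884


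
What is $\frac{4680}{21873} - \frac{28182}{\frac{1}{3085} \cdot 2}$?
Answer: $- \frac{316945127325}{7291} \approx -4.3471 \cdot 10^{7}$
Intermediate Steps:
$\frac{4680}{21873} - \frac{28182}{\frac{1}{3085} \cdot 2} = 4680 \cdot \frac{1}{21873} - \frac{28182}{\frac{1}{3085} \cdot 2} = \frac{1560}{7291} - \frac{28182}{\frac{2}{3085}} = \frac{1560}{7291} - 43470735 = - \frac{316945127325}{7291}$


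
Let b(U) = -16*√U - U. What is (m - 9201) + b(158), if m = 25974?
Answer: 16615 - 16*√158 ≈ 16414.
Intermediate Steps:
b(U) = -U - 16*√U
(m - 9201) + b(158) = (25974 - 9201) + (-1*158 - 16*√158) = 16773 + (-158 - 16*√158) = 16615 - 16*√158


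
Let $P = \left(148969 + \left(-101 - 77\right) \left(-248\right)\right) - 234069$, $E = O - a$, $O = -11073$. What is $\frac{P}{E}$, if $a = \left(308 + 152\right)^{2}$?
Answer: $\frac{40956}{222673} \approx 0.18393$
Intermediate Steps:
$a = 211600$ ($a = 460^{2} = 211600$)
$E = -222673$ ($E = -11073 - 211600 = -222673$)
$P = -40956$ ($P = \left(148969 - -44144\right) - 234069 = \left(148969 + 44144\right) - 234069 = 193113 - 234069 = -40956$)
$\frac{P}{E} = - \frac{40956}{-222673} = \left(-40956\right) \left(- \frac{1}{222673}\right) = \frac{40956}{222673}$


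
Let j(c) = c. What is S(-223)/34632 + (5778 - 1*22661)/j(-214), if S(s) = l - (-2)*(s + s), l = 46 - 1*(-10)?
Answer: 36532072/463203 ≈ 78.868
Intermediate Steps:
l = 56 (l = 46 + 10 = 56)
S(s) = 56 + 4*s (S(s) = 56 - (-2)*(s + s) = 56 - (-2)*2*s = 56 - (-4)*s = 56 + 4*s)
S(-223)/34632 + (5778 - 1*22661)/j(-214) = (56 + 4*(-223))/34632 + (5778 - 1*22661)/(-214) = (56 - 892)*(1/34632) + (5778 - 22661)*(-1/214) = -836*1/34632 - 16883*(-1/214) = -209/8658 + 16883/214 = 36532072/463203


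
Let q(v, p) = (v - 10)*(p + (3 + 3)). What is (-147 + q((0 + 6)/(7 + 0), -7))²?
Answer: 931225/49 ≈ 19005.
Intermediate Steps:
q(v, p) = (-10 + v)*(6 + p) (q(v, p) = (-10 + v)*(p + 6) = (-10 + v)*(6 + p))
(-147 + q((0 + 6)/(7 + 0), -7))² = (-147 + (-60 - 10*(-7) + 6*((0 + 6)/(7 + 0)) - 7*(0 + 6)/(7 + 0)))² = (-147 + (-60 + 70 + 6*(6/7) - 42/7))² = (-147 + (-60 + 70 + 6*(6*(⅐)) - 42/7))² = (-147 + (-60 + 70 + 6*(6/7) - 7*6/7))² = (-147 + (-60 + 70 + 36/7 - 6))² = (-147 + 64/7)² = (-965/7)² = 931225/49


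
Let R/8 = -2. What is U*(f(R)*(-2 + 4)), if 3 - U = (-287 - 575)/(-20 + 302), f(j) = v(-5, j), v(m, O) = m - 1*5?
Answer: -17080/141 ≈ -121.13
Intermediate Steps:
R = -16 (R = 8*(-2) = -16)
v(m, O) = -5 + m (v(m, O) = m - 5 = -5 + m)
f(j) = -10 (f(j) = -5 - 5 = -10)
U = 854/141 (U = 3 - (-287 - 575)/(-20 + 302) = 3 - (-862)/282 = 3 - 1*(-431/141) = 3 + 431/141 = 854/141 ≈ 6.0567)
U*(f(R)*(-2 + 4)) = 854*(-10*(-2 + 4))/141 = 854*(-10*2)/141 = (854/141)*(-20) = -17080/141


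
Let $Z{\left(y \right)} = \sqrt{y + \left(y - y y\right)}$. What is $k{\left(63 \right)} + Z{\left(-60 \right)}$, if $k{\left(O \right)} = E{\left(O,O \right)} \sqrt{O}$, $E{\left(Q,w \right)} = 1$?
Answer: $3 \sqrt{7} + 2 i \sqrt{930} \approx 7.9373 + 60.992 i$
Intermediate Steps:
$Z{\left(y \right)} = \sqrt{- y^{2} + 2 y}$ ($Z{\left(y \right)} = \sqrt{y - \left(y^{2} - y\right)} = \sqrt{- y^{2} + 2 y}$)
$k{\left(O \right)} = \sqrt{O}$ ($k{\left(O \right)} = 1 \sqrt{O} = \sqrt{O}$)
$k{\left(63 \right)} + Z{\left(-60 \right)} = \sqrt{63} + \sqrt{- 60 \left(2 - -60\right)} = 3 \sqrt{7} + \sqrt{- 60 \left(2 + 60\right)} = 3 \sqrt{7} + \sqrt{\left(-60\right) 62} = 3 \sqrt{7} + \sqrt{-3720} = 3 \sqrt{7} + 2 i \sqrt{930}$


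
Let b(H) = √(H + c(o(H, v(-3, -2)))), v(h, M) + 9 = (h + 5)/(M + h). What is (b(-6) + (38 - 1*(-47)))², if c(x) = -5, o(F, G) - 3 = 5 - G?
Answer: (85 + I*√11)² ≈ 7214.0 + 563.83*I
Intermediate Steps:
v(h, M) = -9 + (5 + h)/(M + h) (v(h, M) = -9 + (h + 5)/(M + h) = -9 + (5 + h)/(M + h))
o(F, G) = 8 - G (o(F, G) = 3 + (5 - G) = 8 - G)
b(H) = √(-5 + H) (b(H) = √(H - 5) = √(-5 + H))
(b(-6) + (38 - 1*(-47)))² = (√(-5 - 6) + (38 - 1*(-47)))² = (√(-11) + (38 + 47))² = (I*√11 + 85)² = (85 + I*√11)²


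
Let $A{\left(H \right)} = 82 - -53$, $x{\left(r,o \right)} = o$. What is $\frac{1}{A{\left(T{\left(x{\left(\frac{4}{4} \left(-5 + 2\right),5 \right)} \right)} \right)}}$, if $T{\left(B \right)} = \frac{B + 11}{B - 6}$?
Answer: $\frac{1}{135} \approx 0.0074074$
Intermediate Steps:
$T{\left(B \right)} = \frac{11 + B}{-6 + B}$
$A{\left(H \right)} = 135$ ($A{\left(H \right)} = 82 + 53 = 135$)
$\frac{1}{A{\left(T{\left(x{\left(\frac{4}{4} \left(-5 + 2\right),5 \right)} \right)} \right)}} = \frac{1}{135}$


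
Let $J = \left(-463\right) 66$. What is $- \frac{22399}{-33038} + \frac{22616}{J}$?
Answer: $- \frac{2850853}{45889782} \approx -0.062124$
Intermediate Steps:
$J = -30558$
$- \frac{22399}{-33038} + \frac{22616}{J} = - \frac{22399}{-33038} + \frac{22616}{-30558} = \left(-22399\right) \left(- \frac{1}{33038}\right) + 22616 \left(- \frac{1}{30558}\right) = \frac{22399}{33038} - \frac{1028}{1389} = - \frac{2850853}{45889782}$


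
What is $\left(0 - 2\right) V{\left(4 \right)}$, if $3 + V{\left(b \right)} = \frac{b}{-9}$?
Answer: $\frac{62}{9} \approx 6.8889$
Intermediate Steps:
$V{\left(b \right)} = -3 - \frac{b}{9}$ ($V{\left(b \right)} = -3 + \frac{b}{-9} = -3 + b \left(- \frac{1}{9}\right) = -3 - \frac{b}{9}$)
$\left(0 - 2\right) V{\left(4 \right)} = \left(0 - 2\right) \left(-3 - \frac{4}{9}\right) = \left(-2\right) \left(- \frac{31}{9}\right) = \frac{62}{9}$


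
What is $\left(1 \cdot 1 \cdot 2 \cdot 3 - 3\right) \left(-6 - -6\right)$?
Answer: $0$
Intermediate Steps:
$\left(1 \cdot 1 \cdot 2 \cdot 3 - 3\right) \left(-6 - -6\right) = \left(1 \cdot 2 \cdot 3 - 3\right) \left(-6 + 6\right) = \left(2 \cdot 3 - 3\right) 0 = \left(6 - 3\right) 0 = 3 \cdot 0 = 0$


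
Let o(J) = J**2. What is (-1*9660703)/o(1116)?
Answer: -9660703/1245456 ≈ -7.7568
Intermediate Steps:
(-1*9660703)/o(1116) = (-1*9660703)/(1116**2) = -9660703/1245456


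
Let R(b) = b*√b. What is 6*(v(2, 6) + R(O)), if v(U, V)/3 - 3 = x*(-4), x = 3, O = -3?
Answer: -162 - 18*I*√3 ≈ -162.0 - 31.177*I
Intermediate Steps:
v(U, V) = -27 (v(U, V) = 9 + 3*(3*(-4)) = 9 + 3*(-12) = 9 - 36 = -27)
R(b) = b^(3/2)
6*(v(2, 6) + R(O)) = 6*(-27 + (-3)^(3/2)) = 6*(-27 - 3*I*√3) = -162 - 18*I*√3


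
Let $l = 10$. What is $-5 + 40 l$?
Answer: $395$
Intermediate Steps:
$-5 + 40 l = -5 + 40 \cdot 10 = -5 + 400 = 395$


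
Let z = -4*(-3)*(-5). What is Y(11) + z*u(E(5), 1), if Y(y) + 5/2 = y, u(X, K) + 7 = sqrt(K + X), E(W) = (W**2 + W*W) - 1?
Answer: 857/2 - 300*sqrt(2) ≈ 4.2359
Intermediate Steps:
E(W) = -1 + 2*W**2 (E(W) = (W**2 + W**2) - 1 = 2*W**2 - 1 = -1 + 2*W**2)
u(X, K) = -7 + sqrt(K + X)
Y(y) = -5/2 + y
z = -60 (z = 12*(-5) = -60)
Y(11) + z*u(E(5), 1) = (-5/2 + 11) - 60*(-7 + sqrt(1 + (-1 + 2*5**2))) = 17/2 - 60*(-7 + sqrt(1 + (-1 + 2*25))) = 17/2 - 60*(-7 + sqrt(1 + (-1 + 50))) = 17/2 - 60*(-7 + sqrt(1 + 49)) = 17/2 - 60*(-7 + sqrt(50)) = 17/2 - 60*(-7 + 5*sqrt(2)) = 17/2 + (420 - 300*sqrt(2)) = 857/2 - 300*sqrt(2)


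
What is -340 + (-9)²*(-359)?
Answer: -29419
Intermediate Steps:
-340 + (-9)²*(-359) = -340 + 81*(-359) = -340 - 29079 = -29419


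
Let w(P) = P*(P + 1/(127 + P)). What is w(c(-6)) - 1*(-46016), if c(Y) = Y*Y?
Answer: 7711892/163 ≈ 47312.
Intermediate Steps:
c(Y) = Y²
w(c(-6)) - 1*(-46016) = (-6)²*(1 + ((-6)²)² + 127*(-6)²)/(127 + (-6)²) - 1*(-46016) = 36*(1 + 36² + 127*36)/(127 + 36) + 46016 = 36*(1 + 1296 + 4572)/163 + 46016 = 36*(1/163)*5869 + 46016 = 211284/163 + 46016 = 7711892/163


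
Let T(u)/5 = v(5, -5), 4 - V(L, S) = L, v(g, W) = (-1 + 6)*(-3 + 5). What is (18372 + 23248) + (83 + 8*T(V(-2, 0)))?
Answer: 42103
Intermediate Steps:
v(g, W) = 10 (v(g, W) = 5*2 = 10)
V(L, S) = 4 - L
T(u) = 50 (T(u) = 5*10 = 50)
(18372 + 23248) + (83 + 8*T(V(-2, 0))) = (18372 + 23248) + (83 + 8*50) = 41620 + (83 + 400) = 41620 + 483 = 42103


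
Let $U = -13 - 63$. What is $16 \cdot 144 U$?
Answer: $-175104$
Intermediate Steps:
$U = -76$ ($U = -13 - 63 = -76$)
$16 \cdot 144 U = 16 \cdot 144 \left(-76\right) = 2304 \left(-76\right) = -175104$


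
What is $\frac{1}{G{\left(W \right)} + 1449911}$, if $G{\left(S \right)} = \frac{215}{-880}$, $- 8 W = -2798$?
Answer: $\frac{176}{255184293} \approx 6.897 \cdot 10^{-7}$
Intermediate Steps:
$W = \frac{1399}{4}$ ($W = \left(- \frac{1}{8}\right) \left(-2798\right) = \frac{1399}{4} \approx 349.75$)
$G{\left(S \right)} = - \frac{43}{176}$ ($G{\left(S \right)} = 215 \left(- \frac{1}{880}\right) = - \frac{43}{176}$)
$\frac{1}{G{\left(W \right)} + 1449911} = \frac{1}{- \frac{43}{176} + 1449911} = \frac{1}{\frac{255184293}{176}} = \frac{176}{255184293}$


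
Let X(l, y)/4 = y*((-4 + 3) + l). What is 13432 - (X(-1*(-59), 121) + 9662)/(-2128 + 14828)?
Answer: 85274333/6350 ≈ 13429.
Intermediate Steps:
X(l, y) = 4*y*(-1 + l) (X(l, y) = 4*(y*((-4 + 3) + l)) = 4*(y*(-1 + l)) = 4*y*(-1 + l))
13432 - (X(-1*(-59), 121) + 9662)/(-2128 + 14828) = 13432 - (4*121*(-1 - 1*(-59)) + 9662)/(-2128 + 14828) = 13432 - (4*121*(-1 + 59) + 9662)/12700 = 13432 - (4*121*58 + 9662)/12700 = 13432 - (28072 + 9662)/12700 = 13432 - 37734/12700 = 13432 - 1*18867/6350 = 13432 - 18867/6350 = 85274333/6350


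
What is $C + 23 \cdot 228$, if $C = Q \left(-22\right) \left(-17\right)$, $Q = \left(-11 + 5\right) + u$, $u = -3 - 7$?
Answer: $-740$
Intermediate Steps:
$u = -10$ ($u = -3 - 7 = -10$)
$Q = -16$ ($Q = \left(-11 + 5\right) - 10 = -6 - 10 = -16$)
$C = -5984$ ($C = \left(-16\right) \left(-22\right) \left(-17\right) = 352 \left(-17\right) = -5984$)
$C + 23 \cdot 228 = -5984 + 23 \cdot 228 = -5984 + 5244 = -740$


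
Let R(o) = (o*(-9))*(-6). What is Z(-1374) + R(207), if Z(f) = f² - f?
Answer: 1900428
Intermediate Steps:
R(o) = 54*o (R(o) = -9*o*(-6) = 54*o)
Z(-1374) + R(207) = -1374*(-1 - 1374) + 54*207 = -1374*(-1375) + 11178 = 1889250 + 11178 = 1900428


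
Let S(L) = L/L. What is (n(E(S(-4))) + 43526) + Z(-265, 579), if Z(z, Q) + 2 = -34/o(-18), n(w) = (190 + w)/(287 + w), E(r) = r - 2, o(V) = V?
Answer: 112037339/2574 ≈ 43527.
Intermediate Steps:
S(L) = 1
E(r) = -2 + r
n(w) = (190 + w)/(287 + w)
Z(z, Q) = -1/9 (Z(z, Q) = -2 - 34/(-18) = -2 - 34*(-1/18) = -2 + 17/9 = -1/9)
(n(E(S(-4))) + 43526) + Z(-265, 579) = ((190 + (-2 + 1))/(287 + (-2 + 1)) + 43526) - 1/9 = ((190 - 1)/(287 - 1) + 43526) - 1/9 = (189/286 + 43526) - 1/9 = 12448625/286 - 1/9 = 112037339/2574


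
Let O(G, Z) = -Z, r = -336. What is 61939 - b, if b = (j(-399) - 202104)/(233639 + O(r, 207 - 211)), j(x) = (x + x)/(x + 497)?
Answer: 33767570408/545167 ≈ 61940.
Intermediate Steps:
j(x) = 2*x/(497 + x) (j(x) = (2*x)/(497 + x) = 2*x/(497 + x))
b = -471595/545167 (b = (2*(-399)/(497 - 399) - 202104)/(233639 - (207 - 211)) = (2*(-399)/98 - 202104)/(233639 - 1*(-4)) = (2*(-399)*(1/98) - 202104)/(233639 + 4) = (-57/7 - 202104)/233643 = -1414785/7*1/233643 = -471595/545167 ≈ -0.86505)
61939 - b = 61939 - 1*(-471595/545167) = 61939 + 471595/545167 = 33767570408/545167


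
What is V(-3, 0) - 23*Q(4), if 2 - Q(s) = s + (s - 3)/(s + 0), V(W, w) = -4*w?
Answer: 207/4 ≈ 51.750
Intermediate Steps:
Q(s) = 2 - s - (-3 + s)/s (Q(s) = 2 - (s + (s - 3)/(s + 0)) = 2 - (s + (-3 + s)/s) = 2 + (-s - (-3 + s)/s) = 2 - s - (-3 + s)/s)
V(-3, 0) - 23*Q(4) = -4*0 - 23*(1 - 1*4 + 3/4) = 0 - 23*(1 - 4 + 3*(¼)) = 0 - 23*(1 - 4 + ¾) = 0 - 23*(-9/4) = 0 + 207/4 = 207/4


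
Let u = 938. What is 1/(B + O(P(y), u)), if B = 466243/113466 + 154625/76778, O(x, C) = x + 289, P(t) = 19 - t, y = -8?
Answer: 2177923137/701559182618 ≈ 0.0031044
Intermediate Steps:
O(x, C) = 289 + x
B = 13335471326/2177923137 (B = 466243*(1/113466) + 154625*(1/76778) = 466243/113466 + 154625/76778 = 13335471326/2177923137 ≈ 6.1230)
1/(B + O(P(y), u)) = 1/(13335471326/2177923137 + (289 + (19 - 1*(-8)))) = 1/(13335471326/2177923137 + (289 + (19 + 8))) = 1/(13335471326/2177923137 + (289 + 27)) = 1/(13335471326/2177923137 + 316) = 1/(701559182618/2177923137) = 2177923137/701559182618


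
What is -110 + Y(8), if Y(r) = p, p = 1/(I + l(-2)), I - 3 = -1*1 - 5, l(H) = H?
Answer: -551/5 ≈ -110.20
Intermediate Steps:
I = -3 (I = 3 + (-1*1 - 5) = 3 + (-1 - 5) = 3 - 6 = -3)
p = -⅕ (p = 1/(-3 - 2) = 1/(-5) = -⅕ ≈ -0.20000)
Y(r) = -⅕
-110 + Y(8) = -110 - ⅕ = -551/5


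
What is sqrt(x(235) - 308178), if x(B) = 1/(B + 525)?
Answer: 23*I*sqrt(84122690)/380 ≈ 555.14*I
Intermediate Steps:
x(B) = 1/(525 + B)
sqrt(x(235) - 308178) = sqrt(1/(525 + 235) - 308178) = sqrt(1/760 - 308178) = sqrt(-234215279/760) = 23*I*sqrt(84122690)/380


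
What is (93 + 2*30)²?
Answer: 23409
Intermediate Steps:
(93 + 2*30)² = (93 + 60)² = 153² = 23409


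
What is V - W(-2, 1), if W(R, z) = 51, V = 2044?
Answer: 1993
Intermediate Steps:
V - W(-2, 1) = 2044 - 1*51 = 2044 - 51 = 1993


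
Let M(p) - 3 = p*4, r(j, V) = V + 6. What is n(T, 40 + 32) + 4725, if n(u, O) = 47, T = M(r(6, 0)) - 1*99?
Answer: 4772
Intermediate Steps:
r(j, V) = 6 + V
M(p) = 3 + 4*p (M(p) = 3 + p*4 = 3 + 4*p)
T = -72 (T = (3 + 4*(6 + 0)) - 1*99 = (3 + 4*6) - 99 = (3 + 24) - 99 = 27 - 99 = -72)
n(T, 40 + 32) + 4725 = 47 + 4725 = 4772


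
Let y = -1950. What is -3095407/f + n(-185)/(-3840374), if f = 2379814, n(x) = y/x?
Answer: -219919594464763/169078452493066 ≈ -1.3007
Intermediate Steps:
n(x) = -1950/x
-3095407/f + n(-185)/(-3840374) = -3095407/2379814 - 1950/(-185)/(-3840374) = -3095407*1/2379814 - 1950*(-1/185)*(-1/3840374) = -3095407/2379814 + (390/37)*(-1/3840374) = -3095407/2379814 - 195/71046919 = -219919594464763/169078452493066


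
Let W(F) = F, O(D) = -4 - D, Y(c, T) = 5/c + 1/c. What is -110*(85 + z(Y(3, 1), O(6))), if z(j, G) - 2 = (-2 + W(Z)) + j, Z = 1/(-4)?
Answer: -19085/2 ≈ -9542.5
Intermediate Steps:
Y(c, T) = 6/c (Y(c, T) = 5/c + 1/c = 6/c)
Z = -1/4 ≈ -0.25000
z(j, G) = -1/4 + j (z(j, G) = 2 + ((-2 - 1/4) + j) = 2 + (-9/4 + j) = -1/4 + j)
-110*(85 + z(Y(3, 1), O(6))) = -110*(85 + (-1/4 + 6/3)) = -110*(85 + (-1/4 + 6*(1/3))) = -110*(85 + (-1/4 + 2)) = -110*(85 + 7/4) = -110*347/4 = -19085/2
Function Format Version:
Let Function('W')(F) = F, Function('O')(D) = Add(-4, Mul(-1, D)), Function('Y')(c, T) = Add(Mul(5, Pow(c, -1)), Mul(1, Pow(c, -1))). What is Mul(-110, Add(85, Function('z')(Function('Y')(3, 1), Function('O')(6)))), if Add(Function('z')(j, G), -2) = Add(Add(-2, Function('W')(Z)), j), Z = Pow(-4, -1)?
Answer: Rational(-19085, 2) ≈ -9542.5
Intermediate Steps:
Function('Y')(c, T) = Mul(6, Pow(c, -1)) (Function('Y')(c, T) = Add(Mul(5, Pow(c, -1)), Pow(c, -1)) = Mul(6, Pow(c, -1)))
Z = Rational(-1, 4) ≈ -0.25000
Function('z')(j, G) = Add(Rational(-1, 4), j) (Function('z')(j, G) = Add(2, Add(Add(-2, Rational(-1, 4)), j)) = Add(2, Add(Rational(-9, 4), j)) = Add(Rational(-1, 4), j))
Mul(-110, Add(85, Function('z')(Function('Y')(3, 1), Function('O')(6)))) = Mul(-110, Add(85, Add(Rational(-1, 4), Mul(6, Pow(3, -1))))) = Mul(-110, Add(85, Add(Rational(-1, 4), Mul(6, Rational(1, 3))))) = Mul(-110, Add(85, Add(Rational(-1, 4), 2))) = Mul(-110, Add(85, Rational(7, 4))) = Mul(-110, Rational(347, 4)) = Rational(-19085, 2)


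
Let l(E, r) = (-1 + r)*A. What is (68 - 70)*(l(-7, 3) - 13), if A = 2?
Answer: 18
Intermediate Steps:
l(E, r) = -2 + 2*r (l(E, r) = (-1 + r)*2 = -2 + 2*r)
(68 - 70)*(l(-7, 3) - 13) = (68 - 70)*((-2 + 2*3) - 13) = -2*((-2 + 6) - 13) = -2*(4 - 13) = -2*(-9) = 18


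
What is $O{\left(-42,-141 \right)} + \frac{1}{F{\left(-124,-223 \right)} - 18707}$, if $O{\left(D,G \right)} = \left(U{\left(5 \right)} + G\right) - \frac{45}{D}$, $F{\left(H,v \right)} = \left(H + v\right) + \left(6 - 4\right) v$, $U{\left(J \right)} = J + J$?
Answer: $- \frac{17735257}{136500} \approx -129.93$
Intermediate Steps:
$U{\left(J \right)} = 2 J$
$F{\left(H,v \right)} = H + 3 v$ ($F{\left(H,v \right)} = \left(H + v\right) + 2 v = H + 3 v$)
$O{\left(D,G \right)} = 10 + G - \frac{45}{D}$ ($O{\left(D,G \right)} = \left(2 \cdot 5 + G\right) - \frac{45}{D} = \left(10 + G\right) - \frac{45}{D} = 10 + G - \frac{45}{D}$)
$O{\left(-42,-141 \right)} + \frac{1}{F{\left(-124,-223 \right)} - 18707} = \left(10 - 141 - \frac{45}{-42}\right) + \frac{1}{\left(-124 + 3 \left(-223\right)\right) - 18707} = \left(10 - 141 - - \frac{15}{14}\right) + \frac{1}{\left(-124 - 669\right) - 18707} = \left(10 - 141 + \frac{15}{14}\right) + \frac{1}{-793 - 18707} = - \frac{1819}{14} + \frac{1}{-19500} = - \frac{1819}{14} - \frac{1}{19500} = - \frac{17735257}{136500}$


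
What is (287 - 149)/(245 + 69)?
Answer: 69/157 ≈ 0.43949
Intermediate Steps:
(287 - 149)/(245 + 69) = 138/314 = 138*(1/314) = 69/157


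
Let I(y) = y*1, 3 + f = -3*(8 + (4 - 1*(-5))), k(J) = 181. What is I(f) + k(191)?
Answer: 127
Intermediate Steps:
f = -54 (f = -3 - 3*(8 + (4 - 1*(-5))) = -3 - 3*(8 + (4 + 5)) = -3 - 3*(8 + 9) = -3 - 3*17 = -3 - 51 = -54)
I(y) = y
I(f) + k(191) = -54 + 181 = 127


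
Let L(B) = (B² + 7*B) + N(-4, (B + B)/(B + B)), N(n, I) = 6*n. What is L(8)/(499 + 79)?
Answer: 48/289 ≈ 0.16609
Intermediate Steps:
L(B) = -24 + B² + 7*B (L(B) = (B² + 7*B) + 6*(-4) = (B² + 7*B) - 24 = -24 + B² + 7*B)
L(8)/(499 + 79) = (-24 + 8² + 7*8)/(499 + 79) = (-24 + 64 + 56)/578 = 96*(1/578) = 48/289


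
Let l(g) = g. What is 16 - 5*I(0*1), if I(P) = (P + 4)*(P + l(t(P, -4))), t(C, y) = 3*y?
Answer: 256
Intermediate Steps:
I(P) = (-12 + P)*(4 + P) (I(P) = (P + 4)*(P + 3*(-4)) = (4 + P)*(P - 12) = (4 + P)*(-12 + P) = (-12 + P)*(4 + P))
16 - 5*I(0*1) = 16 - 5*(-48 + (0*1)**2 - 0) = 16 - 5*(-48 + 0**2 - 8*0) = 16 - 5*(-48 + 0 + 0) = 16 - 5*(-48) = 16 + 240 = 256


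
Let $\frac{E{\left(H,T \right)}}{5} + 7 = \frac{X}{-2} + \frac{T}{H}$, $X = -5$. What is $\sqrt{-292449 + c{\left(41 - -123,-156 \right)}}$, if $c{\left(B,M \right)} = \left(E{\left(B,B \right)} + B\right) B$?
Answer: $i \sqrt{268423} \approx 518.1 i$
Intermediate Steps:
$E{\left(H,T \right)} = - \frac{45}{2} + \frac{5 T}{H}$ ($E{\left(H,T \right)} = -35 + 5 \left(- \frac{5}{-2} + \frac{T}{H}\right) = -35 + 5 \left(\left(-5\right) \left(- \frac{1}{2}\right) + \frac{T}{H}\right) = -35 + 5 \left(\frac{5}{2} + \frac{T}{H}\right) = -35 + \left(\frac{25}{2} + \frac{5 T}{H}\right) = - \frac{45}{2} + \frac{5 T}{H}$)
$c{\left(B,M \right)} = B \left(- \frac{35}{2} + B\right)$ ($c{\left(B,M \right)} = \left(\left(- \frac{45}{2} + \frac{5 B}{B}\right) + B\right) B = \left(\left(- \frac{45}{2} + 5\right) + B\right) B = \left(- \frac{35}{2} + B\right) B = B \left(- \frac{35}{2} + B\right)$)
$\sqrt{-292449 + c{\left(41 - -123,-156 \right)}} = \sqrt{-292449 + \frac{\left(41 - -123\right) \left(-35 + 2 \left(41 - -123\right)\right)}{2}} = \sqrt{-292449 + \frac{\left(41 + 123\right) \left(-35 + 2 \left(41 + 123\right)\right)}{2}} = \sqrt{-292449 + \frac{1}{2} \cdot 164 \left(-35 + 2 \cdot 164\right)} = \sqrt{-292449 + \frac{1}{2} \cdot 164 \left(-35 + 328\right)} = \sqrt{-292449 + \frac{1}{2} \cdot 164 \cdot 293} = \sqrt{-292449 + 24026} = \sqrt{-268423} = i \sqrt{268423}$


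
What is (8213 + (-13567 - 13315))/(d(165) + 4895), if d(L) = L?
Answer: -18669/5060 ≈ -3.6895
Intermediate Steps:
(8213 + (-13567 - 13315))/(d(165) + 4895) = (8213 + (-13567 - 13315))/(165 + 4895) = (8213 - 26882)/5060 = -18669*1/5060 = -18669/5060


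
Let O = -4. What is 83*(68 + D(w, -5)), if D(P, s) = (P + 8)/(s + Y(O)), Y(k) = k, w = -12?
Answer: 51128/9 ≈ 5680.9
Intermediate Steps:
D(P, s) = (8 + P)/(-4 + s) (D(P, s) = (P + 8)/(s - 4) = (8 + P)/(-4 + s))
83*(68 + D(w, -5)) = 83*(68 + (8 - 12)/(-4 - 5)) = 83*(68 - 4/(-9)) = 83*(68 - ⅑*(-4)) = 83*(68 + 4/9) = 83*(616/9) = 51128/9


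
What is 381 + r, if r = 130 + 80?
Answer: 591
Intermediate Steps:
r = 210
381 + r = 381 + 210 = 591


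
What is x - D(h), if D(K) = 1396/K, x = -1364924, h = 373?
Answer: -509118048/373 ≈ -1.3649e+6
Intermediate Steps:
x - D(h) = -1364924 - 1396/373 = -509118048/373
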